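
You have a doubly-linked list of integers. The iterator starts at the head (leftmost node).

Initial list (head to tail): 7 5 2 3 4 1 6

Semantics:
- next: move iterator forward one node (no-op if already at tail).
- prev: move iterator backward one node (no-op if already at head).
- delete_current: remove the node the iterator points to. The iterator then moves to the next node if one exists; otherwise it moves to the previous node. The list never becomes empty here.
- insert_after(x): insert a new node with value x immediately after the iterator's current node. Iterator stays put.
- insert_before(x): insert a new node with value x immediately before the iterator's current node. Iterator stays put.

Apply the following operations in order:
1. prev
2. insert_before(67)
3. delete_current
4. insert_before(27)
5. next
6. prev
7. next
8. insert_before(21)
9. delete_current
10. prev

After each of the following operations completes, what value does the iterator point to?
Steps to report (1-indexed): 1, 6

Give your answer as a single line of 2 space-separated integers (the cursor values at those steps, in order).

After 1 (prev): list=[7, 5, 2, 3, 4, 1, 6] cursor@7
After 2 (insert_before(67)): list=[67, 7, 5, 2, 3, 4, 1, 6] cursor@7
After 3 (delete_current): list=[67, 5, 2, 3, 4, 1, 6] cursor@5
After 4 (insert_before(27)): list=[67, 27, 5, 2, 3, 4, 1, 6] cursor@5
After 5 (next): list=[67, 27, 5, 2, 3, 4, 1, 6] cursor@2
After 6 (prev): list=[67, 27, 5, 2, 3, 4, 1, 6] cursor@5
After 7 (next): list=[67, 27, 5, 2, 3, 4, 1, 6] cursor@2
After 8 (insert_before(21)): list=[67, 27, 5, 21, 2, 3, 4, 1, 6] cursor@2
After 9 (delete_current): list=[67, 27, 5, 21, 3, 4, 1, 6] cursor@3
After 10 (prev): list=[67, 27, 5, 21, 3, 4, 1, 6] cursor@21

Answer: 7 5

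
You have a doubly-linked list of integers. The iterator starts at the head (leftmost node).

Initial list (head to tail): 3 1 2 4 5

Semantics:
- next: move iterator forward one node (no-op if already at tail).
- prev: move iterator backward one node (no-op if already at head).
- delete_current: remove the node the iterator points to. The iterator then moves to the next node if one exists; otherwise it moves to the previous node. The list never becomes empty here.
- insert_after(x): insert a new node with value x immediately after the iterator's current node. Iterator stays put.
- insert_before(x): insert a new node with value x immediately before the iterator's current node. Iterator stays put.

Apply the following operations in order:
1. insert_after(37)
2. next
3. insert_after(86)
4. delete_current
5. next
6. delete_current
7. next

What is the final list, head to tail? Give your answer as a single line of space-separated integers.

Answer: 3 86 2 4 5

Derivation:
After 1 (insert_after(37)): list=[3, 37, 1, 2, 4, 5] cursor@3
After 2 (next): list=[3, 37, 1, 2, 4, 5] cursor@37
After 3 (insert_after(86)): list=[3, 37, 86, 1, 2, 4, 5] cursor@37
After 4 (delete_current): list=[3, 86, 1, 2, 4, 5] cursor@86
After 5 (next): list=[3, 86, 1, 2, 4, 5] cursor@1
After 6 (delete_current): list=[3, 86, 2, 4, 5] cursor@2
After 7 (next): list=[3, 86, 2, 4, 5] cursor@4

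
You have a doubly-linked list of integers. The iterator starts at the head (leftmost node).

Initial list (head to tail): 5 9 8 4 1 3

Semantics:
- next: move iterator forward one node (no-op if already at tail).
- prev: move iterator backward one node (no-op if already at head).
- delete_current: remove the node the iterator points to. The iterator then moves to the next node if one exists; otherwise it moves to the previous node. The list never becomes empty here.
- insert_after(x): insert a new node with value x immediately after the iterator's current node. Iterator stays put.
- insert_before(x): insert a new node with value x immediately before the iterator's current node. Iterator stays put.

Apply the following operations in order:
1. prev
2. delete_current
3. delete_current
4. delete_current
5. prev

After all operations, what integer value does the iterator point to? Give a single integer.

After 1 (prev): list=[5, 9, 8, 4, 1, 3] cursor@5
After 2 (delete_current): list=[9, 8, 4, 1, 3] cursor@9
After 3 (delete_current): list=[8, 4, 1, 3] cursor@8
After 4 (delete_current): list=[4, 1, 3] cursor@4
After 5 (prev): list=[4, 1, 3] cursor@4

Answer: 4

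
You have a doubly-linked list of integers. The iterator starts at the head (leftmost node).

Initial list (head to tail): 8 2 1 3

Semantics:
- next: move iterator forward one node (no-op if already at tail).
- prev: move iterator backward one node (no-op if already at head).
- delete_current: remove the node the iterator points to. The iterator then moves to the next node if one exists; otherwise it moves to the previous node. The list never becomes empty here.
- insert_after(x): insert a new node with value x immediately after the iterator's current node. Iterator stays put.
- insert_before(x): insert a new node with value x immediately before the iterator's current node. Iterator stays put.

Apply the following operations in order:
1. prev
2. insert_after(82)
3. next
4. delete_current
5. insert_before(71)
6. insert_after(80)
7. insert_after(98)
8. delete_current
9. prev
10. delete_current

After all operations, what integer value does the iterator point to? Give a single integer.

After 1 (prev): list=[8, 2, 1, 3] cursor@8
After 2 (insert_after(82)): list=[8, 82, 2, 1, 3] cursor@8
After 3 (next): list=[8, 82, 2, 1, 3] cursor@82
After 4 (delete_current): list=[8, 2, 1, 3] cursor@2
After 5 (insert_before(71)): list=[8, 71, 2, 1, 3] cursor@2
After 6 (insert_after(80)): list=[8, 71, 2, 80, 1, 3] cursor@2
After 7 (insert_after(98)): list=[8, 71, 2, 98, 80, 1, 3] cursor@2
After 8 (delete_current): list=[8, 71, 98, 80, 1, 3] cursor@98
After 9 (prev): list=[8, 71, 98, 80, 1, 3] cursor@71
After 10 (delete_current): list=[8, 98, 80, 1, 3] cursor@98

Answer: 98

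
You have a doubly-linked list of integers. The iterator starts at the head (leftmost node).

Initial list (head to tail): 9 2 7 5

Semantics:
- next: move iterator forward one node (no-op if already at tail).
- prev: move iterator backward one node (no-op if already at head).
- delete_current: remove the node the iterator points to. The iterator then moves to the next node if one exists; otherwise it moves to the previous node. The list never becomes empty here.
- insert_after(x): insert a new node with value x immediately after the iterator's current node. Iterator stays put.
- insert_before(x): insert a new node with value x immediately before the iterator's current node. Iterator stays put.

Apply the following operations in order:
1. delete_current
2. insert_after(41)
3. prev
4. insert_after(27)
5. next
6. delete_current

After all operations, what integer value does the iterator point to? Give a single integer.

Answer: 41

Derivation:
After 1 (delete_current): list=[2, 7, 5] cursor@2
After 2 (insert_after(41)): list=[2, 41, 7, 5] cursor@2
After 3 (prev): list=[2, 41, 7, 5] cursor@2
After 4 (insert_after(27)): list=[2, 27, 41, 7, 5] cursor@2
After 5 (next): list=[2, 27, 41, 7, 5] cursor@27
After 6 (delete_current): list=[2, 41, 7, 5] cursor@41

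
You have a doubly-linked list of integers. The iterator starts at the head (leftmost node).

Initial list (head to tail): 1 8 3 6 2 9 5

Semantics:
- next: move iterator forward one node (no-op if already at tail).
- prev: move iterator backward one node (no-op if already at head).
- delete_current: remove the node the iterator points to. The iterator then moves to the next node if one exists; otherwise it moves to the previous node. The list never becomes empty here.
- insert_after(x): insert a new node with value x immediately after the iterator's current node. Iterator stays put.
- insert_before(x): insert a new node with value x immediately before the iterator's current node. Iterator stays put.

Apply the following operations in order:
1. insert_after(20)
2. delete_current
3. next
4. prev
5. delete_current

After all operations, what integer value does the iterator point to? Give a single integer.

After 1 (insert_after(20)): list=[1, 20, 8, 3, 6, 2, 9, 5] cursor@1
After 2 (delete_current): list=[20, 8, 3, 6, 2, 9, 5] cursor@20
After 3 (next): list=[20, 8, 3, 6, 2, 9, 5] cursor@8
After 4 (prev): list=[20, 8, 3, 6, 2, 9, 5] cursor@20
After 5 (delete_current): list=[8, 3, 6, 2, 9, 5] cursor@8

Answer: 8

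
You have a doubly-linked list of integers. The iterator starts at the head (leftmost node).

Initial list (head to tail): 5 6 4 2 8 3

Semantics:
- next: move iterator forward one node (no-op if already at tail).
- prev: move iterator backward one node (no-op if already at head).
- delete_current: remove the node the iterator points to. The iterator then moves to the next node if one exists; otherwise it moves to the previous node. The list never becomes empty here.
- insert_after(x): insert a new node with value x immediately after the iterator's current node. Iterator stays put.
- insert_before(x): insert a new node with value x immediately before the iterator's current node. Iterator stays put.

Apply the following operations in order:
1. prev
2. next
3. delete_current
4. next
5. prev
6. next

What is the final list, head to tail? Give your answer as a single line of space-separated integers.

Answer: 5 4 2 8 3

Derivation:
After 1 (prev): list=[5, 6, 4, 2, 8, 3] cursor@5
After 2 (next): list=[5, 6, 4, 2, 8, 3] cursor@6
After 3 (delete_current): list=[5, 4, 2, 8, 3] cursor@4
After 4 (next): list=[5, 4, 2, 8, 3] cursor@2
After 5 (prev): list=[5, 4, 2, 8, 3] cursor@4
After 6 (next): list=[5, 4, 2, 8, 3] cursor@2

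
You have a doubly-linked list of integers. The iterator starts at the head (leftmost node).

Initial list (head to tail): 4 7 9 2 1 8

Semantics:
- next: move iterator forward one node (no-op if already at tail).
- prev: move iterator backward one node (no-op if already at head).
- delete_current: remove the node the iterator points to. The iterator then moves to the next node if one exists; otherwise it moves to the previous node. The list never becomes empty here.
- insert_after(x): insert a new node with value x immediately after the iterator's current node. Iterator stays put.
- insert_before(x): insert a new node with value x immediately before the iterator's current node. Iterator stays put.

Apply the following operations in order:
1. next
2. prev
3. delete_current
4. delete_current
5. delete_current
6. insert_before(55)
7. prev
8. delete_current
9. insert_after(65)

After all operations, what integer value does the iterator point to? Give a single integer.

Answer: 2

Derivation:
After 1 (next): list=[4, 7, 9, 2, 1, 8] cursor@7
After 2 (prev): list=[4, 7, 9, 2, 1, 8] cursor@4
After 3 (delete_current): list=[7, 9, 2, 1, 8] cursor@7
After 4 (delete_current): list=[9, 2, 1, 8] cursor@9
After 5 (delete_current): list=[2, 1, 8] cursor@2
After 6 (insert_before(55)): list=[55, 2, 1, 8] cursor@2
After 7 (prev): list=[55, 2, 1, 8] cursor@55
After 8 (delete_current): list=[2, 1, 8] cursor@2
After 9 (insert_after(65)): list=[2, 65, 1, 8] cursor@2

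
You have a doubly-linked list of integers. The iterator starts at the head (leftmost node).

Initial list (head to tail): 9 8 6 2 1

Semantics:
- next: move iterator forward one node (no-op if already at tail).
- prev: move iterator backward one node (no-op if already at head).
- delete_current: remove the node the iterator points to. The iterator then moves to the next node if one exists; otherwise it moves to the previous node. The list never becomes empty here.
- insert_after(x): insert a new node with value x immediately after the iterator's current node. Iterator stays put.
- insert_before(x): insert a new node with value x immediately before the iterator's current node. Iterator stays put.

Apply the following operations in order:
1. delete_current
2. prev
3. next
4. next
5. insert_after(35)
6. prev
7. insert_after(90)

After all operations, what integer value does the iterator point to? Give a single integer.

Answer: 6

Derivation:
After 1 (delete_current): list=[8, 6, 2, 1] cursor@8
After 2 (prev): list=[8, 6, 2, 1] cursor@8
After 3 (next): list=[8, 6, 2, 1] cursor@6
After 4 (next): list=[8, 6, 2, 1] cursor@2
After 5 (insert_after(35)): list=[8, 6, 2, 35, 1] cursor@2
After 6 (prev): list=[8, 6, 2, 35, 1] cursor@6
After 7 (insert_after(90)): list=[8, 6, 90, 2, 35, 1] cursor@6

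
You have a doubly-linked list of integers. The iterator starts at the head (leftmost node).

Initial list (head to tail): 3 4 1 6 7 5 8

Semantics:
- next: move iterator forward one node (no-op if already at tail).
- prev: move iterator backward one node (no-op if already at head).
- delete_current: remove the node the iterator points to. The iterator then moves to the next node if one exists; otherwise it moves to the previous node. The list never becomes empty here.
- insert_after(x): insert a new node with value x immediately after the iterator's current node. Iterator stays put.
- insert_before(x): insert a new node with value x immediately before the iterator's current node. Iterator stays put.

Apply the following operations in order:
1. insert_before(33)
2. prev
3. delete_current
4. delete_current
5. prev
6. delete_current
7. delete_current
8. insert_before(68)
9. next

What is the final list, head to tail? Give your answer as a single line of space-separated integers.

After 1 (insert_before(33)): list=[33, 3, 4, 1, 6, 7, 5, 8] cursor@3
After 2 (prev): list=[33, 3, 4, 1, 6, 7, 5, 8] cursor@33
After 3 (delete_current): list=[3, 4, 1, 6, 7, 5, 8] cursor@3
After 4 (delete_current): list=[4, 1, 6, 7, 5, 8] cursor@4
After 5 (prev): list=[4, 1, 6, 7, 5, 8] cursor@4
After 6 (delete_current): list=[1, 6, 7, 5, 8] cursor@1
After 7 (delete_current): list=[6, 7, 5, 8] cursor@6
After 8 (insert_before(68)): list=[68, 6, 7, 5, 8] cursor@6
After 9 (next): list=[68, 6, 7, 5, 8] cursor@7

Answer: 68 6 7 5 8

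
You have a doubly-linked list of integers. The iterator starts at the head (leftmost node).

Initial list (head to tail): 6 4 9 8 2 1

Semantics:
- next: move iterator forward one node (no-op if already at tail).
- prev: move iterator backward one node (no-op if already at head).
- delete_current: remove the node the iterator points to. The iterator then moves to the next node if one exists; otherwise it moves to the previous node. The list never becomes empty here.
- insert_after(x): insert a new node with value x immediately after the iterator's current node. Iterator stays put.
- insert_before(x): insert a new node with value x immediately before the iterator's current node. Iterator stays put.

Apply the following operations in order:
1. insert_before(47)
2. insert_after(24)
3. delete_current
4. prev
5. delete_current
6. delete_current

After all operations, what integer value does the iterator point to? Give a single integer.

Answer: 4

Derivation:
After 1 (insert_before(47)): list=[47, 6, 4, 9, 8, 2, 1] cursor@6
After 2 (insert_after(24)): list=[47, 6, 24, 4, 9, 8, 2, 1] cursor@6
After 3 (delete_current): list=[47, 24, 4, 9, 8, 2, 1] cursor@24
After 4 (prev): list=[47, 24, 4, 9, 8, 2, 1] cursor@47
After 5 (delete_current): list=[24, 4, 9, 8, 2, 1] cursor@24
After 6 (delete_current): list=[4, 9, 8, 2, 1] cursor@4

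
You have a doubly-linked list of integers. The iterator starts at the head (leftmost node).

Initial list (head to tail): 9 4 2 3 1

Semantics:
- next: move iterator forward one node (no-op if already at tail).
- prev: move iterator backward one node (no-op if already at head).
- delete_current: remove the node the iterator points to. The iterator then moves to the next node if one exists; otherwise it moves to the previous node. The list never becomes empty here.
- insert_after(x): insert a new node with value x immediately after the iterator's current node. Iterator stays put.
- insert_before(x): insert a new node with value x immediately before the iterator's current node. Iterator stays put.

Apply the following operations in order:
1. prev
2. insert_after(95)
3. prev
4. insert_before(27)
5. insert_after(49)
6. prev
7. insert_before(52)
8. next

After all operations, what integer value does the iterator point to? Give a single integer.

After 1 (prev): list=[9, 4, 2, 3, 1] cursor@9
After 2 (insert_after(95)): list=[9, 95, 4, 2, 3, 1] cursor@9
After 3 (prev): list=[9, 95, 4, 2, 3, 1] cursor@9
After 4 (insert_before(27)): list=[27, 9, 95, 4, 2, 3, 1] cursor@9
After 5 (insert_after(49)): list=[27, 9, 49, 95, 4, 2, 3, 1] cursor@9
After 6 (prev): list=[27, 9, 49, 95, 4, 2, 3, 1] cursor@27
After 7 (insert_before(52)): list=[52, 27, 9, 49, 95, 4, 2, 3, 1] cursor@27
After 8 (next): list=[52, 27, 9, 49, 95, 4, 2, 3, 1] cursor@9

Answer: 9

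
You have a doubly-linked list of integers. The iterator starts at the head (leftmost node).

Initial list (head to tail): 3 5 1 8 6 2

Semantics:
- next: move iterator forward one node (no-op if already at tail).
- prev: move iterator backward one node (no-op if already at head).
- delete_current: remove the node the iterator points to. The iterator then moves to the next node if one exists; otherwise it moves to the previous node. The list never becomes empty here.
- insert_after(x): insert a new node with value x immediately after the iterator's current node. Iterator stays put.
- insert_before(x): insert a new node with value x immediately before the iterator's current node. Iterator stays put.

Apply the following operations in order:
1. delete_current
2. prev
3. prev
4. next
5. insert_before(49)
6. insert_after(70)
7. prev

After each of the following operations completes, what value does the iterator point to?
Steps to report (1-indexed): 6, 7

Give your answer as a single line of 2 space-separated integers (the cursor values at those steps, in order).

After 1 (delete_current): list=[5, 1, 8, 6, 2] cursor@5
After 2 (prev): list=[5, 1, 8, 6, 2] cursor@5
After 3 (prev): list=[5, 1, 8, 6, 2] cursor@5
After 4 (next): list=[5, 1, 8, 6, 2] cursor@1
After 5 (insert_before(49)): list=[5, 49, 1, 8, 6, 2] cursor@1
After 6 (insert_after(70)): list=[5, 49, 1, 70, 8, 6, 2] cursor@1
After 7 (prev): list=[5, 49, 1, 70, 8, 6, 2] cursor@49

Answer: 1 49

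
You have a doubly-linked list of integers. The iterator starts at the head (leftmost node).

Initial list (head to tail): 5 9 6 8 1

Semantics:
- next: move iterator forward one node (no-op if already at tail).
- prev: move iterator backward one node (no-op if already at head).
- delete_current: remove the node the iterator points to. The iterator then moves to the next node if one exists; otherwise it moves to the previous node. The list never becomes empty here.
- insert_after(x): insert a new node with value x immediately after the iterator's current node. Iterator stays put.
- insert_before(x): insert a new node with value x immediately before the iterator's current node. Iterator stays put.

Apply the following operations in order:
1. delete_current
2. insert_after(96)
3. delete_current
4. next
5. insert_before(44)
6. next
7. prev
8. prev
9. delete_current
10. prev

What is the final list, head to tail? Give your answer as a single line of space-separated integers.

After 1 (delete_current): list=[9, 6, 8, 1] cursor@9
After 2 (insert_after(96)): list=[9, 96, 6, 8, 1] cursor@9
After 3 (delete_current): list=[96, 6, 8, 1] cursor@96
After 4 (next): list=[96, 6, 8, 1] cursor@6
After 5 (insert_before(44)): list=[96, 44, 6, 8, 1] cursor@6
After 6 (next): list=[96, 44, 6, 8, 1] cursor@8
After 7 (prev): list=[96, 44, 6, 8, 1] cursor@6
After 8 (prev): list=[96, 44, 6, 8, 1] cursor@44
After 9 (delete_current): list=[96, 6, 8, 1] cursor@6
After 10 (prev): list=[96, 6, 8, 1] cursor@96

Answer: 96 6 8 1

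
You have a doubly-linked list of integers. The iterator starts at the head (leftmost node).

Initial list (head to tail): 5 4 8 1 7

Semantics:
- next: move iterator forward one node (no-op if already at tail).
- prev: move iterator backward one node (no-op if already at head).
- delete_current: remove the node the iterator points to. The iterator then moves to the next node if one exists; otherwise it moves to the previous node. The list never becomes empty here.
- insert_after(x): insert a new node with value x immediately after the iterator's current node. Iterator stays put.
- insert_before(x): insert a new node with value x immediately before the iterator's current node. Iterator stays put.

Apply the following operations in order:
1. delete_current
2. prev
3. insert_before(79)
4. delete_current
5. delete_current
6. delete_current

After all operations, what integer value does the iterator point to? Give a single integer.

Answer: 7

Derivation:
After 1 (delete_current): list=[4, 8, 1, 7] cursor@4
After 2 (prev): list=[4, 8, 1, 7] cursor@4
After 3 (insert_before(79)): list=[79, 4, 8, 1, 7] cursor@4
After 4 (delete_current): list=[79, 8, 1, 7] cursor@8
After 5 (delete_current): list=[79, 1, 7] cursor@1
After 6 (delete_current): list=[79, 7] cursor@7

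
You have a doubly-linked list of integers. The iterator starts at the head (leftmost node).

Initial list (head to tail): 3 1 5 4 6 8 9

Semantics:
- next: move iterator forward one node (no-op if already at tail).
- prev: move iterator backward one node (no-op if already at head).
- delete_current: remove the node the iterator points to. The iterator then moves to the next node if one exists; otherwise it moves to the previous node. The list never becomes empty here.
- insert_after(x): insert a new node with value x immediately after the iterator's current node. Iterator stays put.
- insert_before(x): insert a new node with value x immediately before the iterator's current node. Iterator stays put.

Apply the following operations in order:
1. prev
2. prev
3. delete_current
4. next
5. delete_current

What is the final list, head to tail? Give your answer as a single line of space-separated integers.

Answer: 1 4 6 8 9

Derivation:
After 1 (prev): list=[3, 1, 5, 4, 6, 8, 9] cursor@3
After 2 (prev): list=[3, 1, 5, 4, 6, 8, 9] cursor@3
After 3 (delete_current): list=[1, 5, 4, 6, 8, 9] cursor@1
After 4 (next): list=[1, 5, 4, 6, 8, 9] cursor@5
After 5 (delete_current): list=[1, 4, 6, 8, 9] cursor@4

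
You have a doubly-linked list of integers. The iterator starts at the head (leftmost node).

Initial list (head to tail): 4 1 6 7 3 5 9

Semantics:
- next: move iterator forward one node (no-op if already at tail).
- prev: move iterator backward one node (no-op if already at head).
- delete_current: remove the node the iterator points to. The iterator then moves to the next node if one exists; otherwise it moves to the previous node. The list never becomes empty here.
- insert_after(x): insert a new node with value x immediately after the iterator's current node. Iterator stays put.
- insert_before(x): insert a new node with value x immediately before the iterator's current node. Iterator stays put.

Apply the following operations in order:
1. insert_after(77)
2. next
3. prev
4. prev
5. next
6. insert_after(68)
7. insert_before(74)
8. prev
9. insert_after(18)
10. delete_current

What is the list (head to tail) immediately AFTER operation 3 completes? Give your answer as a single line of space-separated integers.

After 1 (insert_after(77)): list=[4, 77, 1, 6, 7, 3, 5, 9] cursor@4
After 2 (next): list=[4, 77, 1, 6, 7, 3, 5, 9] cursor@77
After 3 (prev): list=[4, 77, 1, 6, 7, 3, 5, 9] cursor@4

Answer: 4 77 1 6 7 3 5 9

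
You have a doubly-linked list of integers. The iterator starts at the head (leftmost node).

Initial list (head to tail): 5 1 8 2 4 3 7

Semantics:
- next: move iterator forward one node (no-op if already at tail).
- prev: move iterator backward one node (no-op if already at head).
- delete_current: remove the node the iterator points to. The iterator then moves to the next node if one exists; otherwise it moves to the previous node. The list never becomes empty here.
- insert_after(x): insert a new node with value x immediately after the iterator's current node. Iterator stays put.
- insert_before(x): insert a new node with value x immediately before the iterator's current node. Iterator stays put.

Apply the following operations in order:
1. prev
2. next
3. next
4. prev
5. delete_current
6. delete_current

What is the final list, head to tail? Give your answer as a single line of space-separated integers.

Answer: 5 2 4 3 7

Derivation:
After 1 (prev): list=[5, 1, 8, 2, 4, 3, 7] cursor@5
After 2 (next): list=[5, 1, 8, 2, 4, 3, 7] cursor@1
After 3 (next): list=[5, 1, 8, 2, 4, 3, 7] cursor@8
After 4 (prev): list=[5, 1, 8, 2, 4, 3, 7] cursor@1
After 5 (delete_current): list=[5, 8, 2, 4, 3, 7] cursor@8
After 6 (delete_current): list=[5, 2, 4, 3, 7] cursor@2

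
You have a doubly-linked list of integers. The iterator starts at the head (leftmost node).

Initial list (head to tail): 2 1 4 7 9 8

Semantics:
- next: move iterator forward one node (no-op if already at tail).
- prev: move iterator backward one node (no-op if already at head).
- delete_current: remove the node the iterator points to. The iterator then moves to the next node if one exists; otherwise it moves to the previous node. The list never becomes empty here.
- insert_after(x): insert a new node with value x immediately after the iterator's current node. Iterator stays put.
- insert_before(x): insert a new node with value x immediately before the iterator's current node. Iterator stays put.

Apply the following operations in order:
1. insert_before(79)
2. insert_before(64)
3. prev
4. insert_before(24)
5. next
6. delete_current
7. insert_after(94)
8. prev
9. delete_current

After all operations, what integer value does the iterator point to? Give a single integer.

Answer: 1

Derivation:
After 1 (insert_before(79)): list=[79, 2, 1, 4, 7, 9, 8] cursor@2
After 2 (insert_before(64)): list=[79, 64, 2, 1, 4, 7, 9, 8] cursor@2
After 3 (prev): list=[79, 64, 2, 1, 4, 7, 9, 8] cursor@64
After 4 (insert_before(24)): list=[79, 24, 64, 2, 1, 4, 7, 9, 8] cursor@64
After 5 (next): list=[79, 24, 64, 2, 1, 4, 7, 9, 8] cursor@2
After 6 (delete_current): list=[79, 24, 64, 1, 4, 7, 9, 8] cursor@1
After 7 (insert_after(94)): list=[79, 24, 64, 1, 94, 4, 7, 9, 8] cursor@1
After 8 (prev): list=[79, 24, 64, 1, 94, 4, 7, 9, 8] cursor@64
After 9 (delete_current): list=[79, 24, 1, 94, 4, 7, 9, 8] cursor@1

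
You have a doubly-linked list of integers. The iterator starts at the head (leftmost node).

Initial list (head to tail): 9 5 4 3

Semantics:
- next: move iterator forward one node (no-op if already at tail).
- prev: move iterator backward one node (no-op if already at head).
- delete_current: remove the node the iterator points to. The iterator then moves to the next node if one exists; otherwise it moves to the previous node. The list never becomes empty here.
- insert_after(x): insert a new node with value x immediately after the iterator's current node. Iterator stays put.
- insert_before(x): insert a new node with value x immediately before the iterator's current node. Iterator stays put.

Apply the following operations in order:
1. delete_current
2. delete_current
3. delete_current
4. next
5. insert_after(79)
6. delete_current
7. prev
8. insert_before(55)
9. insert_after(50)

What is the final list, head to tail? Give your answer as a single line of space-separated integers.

Answer: 55 79 50

Derivation:
After 1 (delete_current): list=[5, 4, 3] cursor@5
After 2 (delete_current): list=[4, 3] cursor@4
After 3 (delete_current): list=[3] cursor@3
After 4 (next): list=[3] cursor@3
After 5 (insert_after(79)): list=[3, 79] cursor@3
After 6 (delete_current): list=[79] cursor@79
After 7 (prev): list=[79] cursor@79
After 8 (insert_before(55)): list=[55, 79] cursor@79
After 9 (insert_after(50)): list=[55, 79, 50] cursor@79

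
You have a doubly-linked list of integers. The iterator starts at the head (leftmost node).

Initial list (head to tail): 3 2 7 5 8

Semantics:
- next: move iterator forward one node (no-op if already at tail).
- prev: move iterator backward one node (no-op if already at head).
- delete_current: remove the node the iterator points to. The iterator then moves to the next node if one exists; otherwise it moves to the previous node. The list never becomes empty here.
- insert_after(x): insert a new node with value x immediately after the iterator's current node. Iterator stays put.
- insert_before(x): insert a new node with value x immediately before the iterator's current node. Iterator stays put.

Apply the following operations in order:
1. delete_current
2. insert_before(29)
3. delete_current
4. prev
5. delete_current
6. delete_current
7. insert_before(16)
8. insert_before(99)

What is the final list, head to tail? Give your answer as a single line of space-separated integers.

After 1 (delete_current): list=[2, 7, 5, 8] cursor@2
After 2 (insert_before(29)): list=[29, 2, 7, 5, 8] cursor@2
After 3 (delete_current): list=[29, 7, 5, 8] cursor@7
After 4 (prev): list=[29, 7, 5, 8] cursor@29
After 5 (delete_current): list=[7, 5, 8] cursor@7
After 6 (delete_current): list=[5, 8] cursor@5
After 7 (insert_before(16)): list=[16, 5, 8] cursor@5
After 8 (insert_before(99)): list=[16, 99, 5, 8] cursor@5

Answer: 16 99 5 8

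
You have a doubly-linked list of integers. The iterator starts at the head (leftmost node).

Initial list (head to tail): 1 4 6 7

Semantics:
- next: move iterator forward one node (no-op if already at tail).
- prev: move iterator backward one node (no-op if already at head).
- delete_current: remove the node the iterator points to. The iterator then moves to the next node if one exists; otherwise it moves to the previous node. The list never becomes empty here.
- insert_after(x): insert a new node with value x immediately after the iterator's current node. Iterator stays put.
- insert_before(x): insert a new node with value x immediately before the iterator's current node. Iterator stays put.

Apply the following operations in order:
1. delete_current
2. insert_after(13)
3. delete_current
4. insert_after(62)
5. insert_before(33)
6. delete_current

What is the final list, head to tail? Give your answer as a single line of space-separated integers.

Answer: 33 62 6 7

Derivation:
After 1 (delete_current): list=[4, 6, 7] cursor@4
After 2 (insert_after(13)): list=[4, 13, 6, 7] cursor@4
After 3 (delete_current): list=[13, 6, 7] cursor@13
After 4 (insert_after(62)): list=[13, 62, 6, 7] cursor@13
After 5 (insert_before(33)): list=[33, 13, 62, 6, 7] cursor@13
After 6 (delete_current): list=[33, 62, 6, 7] cursor@62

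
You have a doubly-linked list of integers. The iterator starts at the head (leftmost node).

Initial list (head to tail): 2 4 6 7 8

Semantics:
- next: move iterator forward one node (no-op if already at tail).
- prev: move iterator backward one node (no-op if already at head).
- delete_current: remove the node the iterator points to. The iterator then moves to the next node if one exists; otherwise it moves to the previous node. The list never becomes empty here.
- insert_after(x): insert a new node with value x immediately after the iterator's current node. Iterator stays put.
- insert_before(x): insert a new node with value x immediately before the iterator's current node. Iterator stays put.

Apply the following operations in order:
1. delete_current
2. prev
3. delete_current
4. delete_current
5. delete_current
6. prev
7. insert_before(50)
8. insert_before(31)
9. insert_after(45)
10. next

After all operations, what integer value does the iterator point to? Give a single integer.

After 1 (delete_current): list=[4, 6, 7, 8] cursor@4
After 2 (prev): list=[4, 6, 7, 8] cursor@4
After 3 (delete_current): list=[6, 7, 8] cursor@6
After 4 (delete_current): list=[7, 8] cursor@7
After 5 (delete_current): list=[8] cursor@8
After 6 (prev): list=[8] cursor@8
After 7 (insert_before(50)): list=[50, 8] cursor@8
After 8 (insert_before(31)): list=[50, 31, 8] cursor@8
After 9 (insert_after(45)): list=[50, 31, 8, 45] cursor@8
After 10 (next): list=[50, 31, 8, 45] cursor@45

Answer: 45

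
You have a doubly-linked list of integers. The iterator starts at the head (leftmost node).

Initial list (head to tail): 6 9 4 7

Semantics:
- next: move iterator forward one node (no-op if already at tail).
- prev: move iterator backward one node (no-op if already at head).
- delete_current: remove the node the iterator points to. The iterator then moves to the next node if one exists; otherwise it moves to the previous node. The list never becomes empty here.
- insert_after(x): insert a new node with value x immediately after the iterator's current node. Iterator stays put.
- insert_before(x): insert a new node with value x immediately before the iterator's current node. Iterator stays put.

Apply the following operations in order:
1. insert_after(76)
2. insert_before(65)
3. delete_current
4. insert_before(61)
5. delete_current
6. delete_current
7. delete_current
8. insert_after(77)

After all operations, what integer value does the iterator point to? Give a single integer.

Answer: 7

Derivation:
After 1 (insert_after(76)): list=[6, 76, 9, 4, 7] cursor@6
After 2 (insert_before(65)): list=[65, 6, 76, 9, 4, 7] cursor@6
After 3 (delete_current): list=[65, 76, 9, 4, 7] cursor@76
After 4 (insert_before(61)): list=[65, 61, 76, 9, 4, 7] cursor@76
After 5 (delete_current): list=[65, 61, 9, 4, 7] cursor@9
After 6 (delete_current): list=[65, 61, 4, 7] cursor@4
After 7 (delete_current): list=[65, 61, 7] cursor@7
After 8 (insert_after(77)): list=[65, 61, 7, 77] cursor@7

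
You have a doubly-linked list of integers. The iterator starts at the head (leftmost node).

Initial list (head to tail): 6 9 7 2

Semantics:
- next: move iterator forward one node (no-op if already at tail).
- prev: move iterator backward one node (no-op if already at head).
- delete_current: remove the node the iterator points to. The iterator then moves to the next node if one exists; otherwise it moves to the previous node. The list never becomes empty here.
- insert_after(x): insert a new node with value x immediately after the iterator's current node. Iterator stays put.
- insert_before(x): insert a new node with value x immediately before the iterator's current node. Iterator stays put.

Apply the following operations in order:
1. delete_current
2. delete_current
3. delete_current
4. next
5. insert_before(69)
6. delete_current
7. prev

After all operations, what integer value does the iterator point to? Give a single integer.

After 1 (delete_current): list=[9, 7, 2] cursor@9
After 2 (delete_current): list=[7, 2] cursor@7
After 3 (delete_current): list=[2] cursor@2
After 4 (next): list=[2] cursor@2
After 5 (insert_before(69)): list=[69, 2] cursor@2
After 6 (delete_current): list=[69] cursor@69
After 7 (prev): list=[69] cursor@69

Answer: 69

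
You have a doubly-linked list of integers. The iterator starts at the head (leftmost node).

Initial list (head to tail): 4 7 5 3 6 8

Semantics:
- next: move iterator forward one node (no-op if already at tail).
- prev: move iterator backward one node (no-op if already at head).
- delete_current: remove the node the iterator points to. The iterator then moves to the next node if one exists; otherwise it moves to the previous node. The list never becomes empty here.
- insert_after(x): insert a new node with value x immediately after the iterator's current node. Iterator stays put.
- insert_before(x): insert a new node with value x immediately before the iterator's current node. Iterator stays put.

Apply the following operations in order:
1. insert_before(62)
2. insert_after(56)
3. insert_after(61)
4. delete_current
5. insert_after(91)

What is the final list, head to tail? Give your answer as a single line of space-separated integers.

Answer: 62 61 91 56 7 5 3 6 8

Derivation:
After 1 (insert_before(62)): list=[62, 4, 7, 5, 3, 6, 8] cursor@4
After 2 (insert_after(56)): list=[62, 4, 56, 7, 5, 3, 6, 8] cursor@4
After 3 (insert_after(61)): list=[62, 4, 61, 56, 7, 5, 3, 6, 8] cursor@4
After 4 (delete_current): list=[62, 61, 56, 7, 5, 3, 6, 8] cursor@61
After 5 (insert_after(91)): list=[62, 61, 91, 56, 7, 5, 3, 6, 8] cursor@61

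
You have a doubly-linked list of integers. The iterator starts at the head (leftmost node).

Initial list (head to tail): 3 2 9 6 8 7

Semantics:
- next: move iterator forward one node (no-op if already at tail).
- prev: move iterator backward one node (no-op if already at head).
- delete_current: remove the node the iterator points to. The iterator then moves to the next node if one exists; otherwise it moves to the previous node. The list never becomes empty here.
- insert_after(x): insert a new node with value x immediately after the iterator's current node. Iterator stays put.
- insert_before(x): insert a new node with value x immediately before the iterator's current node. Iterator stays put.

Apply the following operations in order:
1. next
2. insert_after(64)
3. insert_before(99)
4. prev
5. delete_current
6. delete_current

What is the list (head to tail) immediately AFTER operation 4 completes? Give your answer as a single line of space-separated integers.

After 1 (next): list=[3, 2, 9, 6, 8, 7] cursor@2
After 2 (insert_after(64)): list=[3, 2, 64, 9, 6, 8, 7] cursor@2
After 3 (insert_before(99)): list=[3, 99, 2, 64, 9, 6, 8, 7] cursor@2
After 4 (prev): list=[3, 99, 2, 64, 9, 6, 8, 7] cursor@99

Answer: 3 99 2 64 9 6 8 7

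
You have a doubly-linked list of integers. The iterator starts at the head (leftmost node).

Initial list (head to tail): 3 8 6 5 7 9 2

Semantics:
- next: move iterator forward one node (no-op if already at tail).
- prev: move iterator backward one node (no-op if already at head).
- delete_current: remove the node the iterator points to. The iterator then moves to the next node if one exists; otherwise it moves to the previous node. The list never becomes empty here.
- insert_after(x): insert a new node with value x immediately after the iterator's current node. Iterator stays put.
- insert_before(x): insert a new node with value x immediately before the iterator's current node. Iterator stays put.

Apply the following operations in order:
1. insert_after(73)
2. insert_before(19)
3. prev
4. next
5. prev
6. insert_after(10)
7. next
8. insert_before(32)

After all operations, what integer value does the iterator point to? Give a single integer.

After 1 (insert_after(73)): list=[3, 73, 8, 6, 5, 7, 9, 2] cursor@3
After 2 (insert_before(19)): list=[19, 3, 73, 8, 6, 5, 7, 9, 2] cursor@3
After 3 (prev): list=[19, 3, 73, 8, 6, 5, 7, 9, 2] cursor@19
After 4 (next): list=[19, 3, 73, 8, 6, 5, 7, 9, 2] cursor@3
After 5 (prev): list=[19, 3, 73, 8, 6, 5, 7, 9, 2] cursor@19
After 6 (insert_after(10)): list=[19, 10, 3, 73, 8, 6, 5, 7, 9, 2] cursor@19
After 7 (next): list=[19, 10, 3, 73, 8, 6, 5, 7, 9, 2] cursor@10
After 8 (insert_before(32)): list=[19, 32, 10, 3, 73, 8, 6, 5, 7, 9, 2] cursor@10

Answer: 10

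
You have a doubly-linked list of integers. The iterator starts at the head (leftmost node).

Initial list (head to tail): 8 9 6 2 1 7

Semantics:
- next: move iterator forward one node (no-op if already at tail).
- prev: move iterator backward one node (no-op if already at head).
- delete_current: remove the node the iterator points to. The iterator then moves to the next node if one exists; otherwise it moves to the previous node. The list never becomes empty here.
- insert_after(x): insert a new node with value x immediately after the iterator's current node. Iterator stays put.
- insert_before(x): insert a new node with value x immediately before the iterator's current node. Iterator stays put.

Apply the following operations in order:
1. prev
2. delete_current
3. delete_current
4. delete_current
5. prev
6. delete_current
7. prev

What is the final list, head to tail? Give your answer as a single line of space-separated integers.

Answer: 1 7

Derivation:
After 1 (prev): list=[8, 9, 6, 2, 1, 7] cursor@8
After 2 (delete_current): list=[9, 6, 2, 1, 7] cursor@9
After 3 (delete_current): list=[6, 2, 1, 7] cursor@6
After 4 (delete_current): list=[2, 1, 7] cursor@2
After 5 (prev): list=[2, 1, 7] cursor@2
After 6 (delete_current): list=[1, 7] cursor@1
After 7 (prev): list=[1, 7] cursor@1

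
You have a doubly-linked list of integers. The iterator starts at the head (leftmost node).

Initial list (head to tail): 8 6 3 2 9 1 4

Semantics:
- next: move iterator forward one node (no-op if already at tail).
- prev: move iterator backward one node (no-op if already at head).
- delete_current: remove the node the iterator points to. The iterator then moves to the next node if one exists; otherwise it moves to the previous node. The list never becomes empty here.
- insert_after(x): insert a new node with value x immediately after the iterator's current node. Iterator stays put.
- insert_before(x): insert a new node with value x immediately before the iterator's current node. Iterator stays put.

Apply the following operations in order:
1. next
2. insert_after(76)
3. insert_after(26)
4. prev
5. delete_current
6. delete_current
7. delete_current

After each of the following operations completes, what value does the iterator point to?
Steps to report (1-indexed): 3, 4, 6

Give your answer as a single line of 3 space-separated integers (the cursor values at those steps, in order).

After 1 (next): list=[8, 6, 3, 2, 9, 1, 4] cursor@6
After 2 (insert_after(76)): list=[8, 6, 76, 3, 2, 9, 1, 4] cursor@6
After 3 (insert_after(26)): list=[8, 6, 26, 76, 3, 2, 9, 1, 4] cursor@6
After 4 (prev): list=[8, 6, 26, 76, 3, 2, 9, 1, 4] cursor@8
After 5 (delete_current): list=[6, 26, 76, 3, 2, 9, 1, 4] cursor@6
After 6 (delete_current): list=[26, 76, 3, 2, 9, 1, 4] cursor@26
After 7 (delete_current): list=[76, 3, 2, 9, 1, 4] cursor@76

Answer: 6 8 26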